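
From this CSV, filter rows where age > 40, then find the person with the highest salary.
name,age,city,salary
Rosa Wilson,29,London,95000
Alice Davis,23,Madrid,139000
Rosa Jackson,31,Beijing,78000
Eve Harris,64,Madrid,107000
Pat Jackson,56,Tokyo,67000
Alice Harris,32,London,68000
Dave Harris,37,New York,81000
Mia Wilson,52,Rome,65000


Filter: age > 40
Sort by: salary (descending)

Filtered records (3):
  Eve Harris, age 64, salary $107000
  Pat Jackson, age 56, salary $67000
  Mia Wilson, age 52, salary $65000

Highest salary: Eve Harris ($107000)

Eve Harris


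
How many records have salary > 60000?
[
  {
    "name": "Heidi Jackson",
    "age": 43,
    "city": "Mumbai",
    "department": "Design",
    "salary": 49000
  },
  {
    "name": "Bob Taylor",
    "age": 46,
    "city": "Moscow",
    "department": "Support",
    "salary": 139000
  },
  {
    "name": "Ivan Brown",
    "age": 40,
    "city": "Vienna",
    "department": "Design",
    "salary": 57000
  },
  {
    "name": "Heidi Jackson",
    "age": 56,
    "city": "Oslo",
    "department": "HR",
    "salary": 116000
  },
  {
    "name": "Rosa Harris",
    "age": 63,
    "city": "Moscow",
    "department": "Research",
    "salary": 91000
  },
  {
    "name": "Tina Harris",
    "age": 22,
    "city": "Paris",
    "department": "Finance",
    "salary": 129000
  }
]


Data: 6 records
Condition: salary > 60000

Checking each record:
  Heidi Jackson: 49000
  Bob Taylor: 139000 MATCH
  Ivan Brown: 57000
  Heidi Jackson: 116000 MATCH
  Rosa Harris: 91000 MATCH
  Tina Harris: 129000 MATCH

Count: 4

4


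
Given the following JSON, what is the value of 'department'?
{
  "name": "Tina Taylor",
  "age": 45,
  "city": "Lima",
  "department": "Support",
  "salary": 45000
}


Looking up field 'department'
Value: Support

Support


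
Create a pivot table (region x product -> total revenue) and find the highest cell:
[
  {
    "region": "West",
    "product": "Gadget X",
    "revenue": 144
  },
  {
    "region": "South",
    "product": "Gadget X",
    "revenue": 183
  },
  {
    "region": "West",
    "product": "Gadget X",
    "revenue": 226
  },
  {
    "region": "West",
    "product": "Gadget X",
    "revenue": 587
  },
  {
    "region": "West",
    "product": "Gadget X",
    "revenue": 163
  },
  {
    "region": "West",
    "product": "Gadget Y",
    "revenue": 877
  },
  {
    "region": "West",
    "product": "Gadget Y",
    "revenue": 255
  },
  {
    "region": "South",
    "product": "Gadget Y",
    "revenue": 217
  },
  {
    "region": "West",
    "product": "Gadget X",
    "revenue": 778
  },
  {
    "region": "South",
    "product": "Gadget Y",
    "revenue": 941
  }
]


Pivot: region (rows) x product (columns) -> total revenue

     Gadget X      Gadget Y    
South          183          1158  
West          1898          1132  

Highest: West / Gadget X = $1898

West / Gadget X = $1898


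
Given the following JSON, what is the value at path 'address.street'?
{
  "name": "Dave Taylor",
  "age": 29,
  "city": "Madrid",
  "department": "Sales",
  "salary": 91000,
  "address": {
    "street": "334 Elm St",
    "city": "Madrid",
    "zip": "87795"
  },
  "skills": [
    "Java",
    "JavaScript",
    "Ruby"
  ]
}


Query: address.street
Path: address -> street
Value: 334 Elm St

334 Elm St


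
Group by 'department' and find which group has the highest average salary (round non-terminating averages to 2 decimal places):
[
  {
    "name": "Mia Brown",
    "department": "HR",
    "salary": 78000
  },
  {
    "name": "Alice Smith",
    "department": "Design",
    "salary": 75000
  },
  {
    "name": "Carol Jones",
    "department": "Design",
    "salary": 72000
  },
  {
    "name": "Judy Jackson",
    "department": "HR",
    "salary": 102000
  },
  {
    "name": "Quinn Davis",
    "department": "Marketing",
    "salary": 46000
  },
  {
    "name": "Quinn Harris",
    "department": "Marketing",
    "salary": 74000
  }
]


Group by: department

Groups:
  Design: 2 people, avg salary = 147000/2 = $73500
  HR: 2 people, avg salary = 180000/2 = $90000
  Marketing: 2 people, avg salary = 120000/2 = $60000

Highest average salary: HR ($90000)

HR ($90000)


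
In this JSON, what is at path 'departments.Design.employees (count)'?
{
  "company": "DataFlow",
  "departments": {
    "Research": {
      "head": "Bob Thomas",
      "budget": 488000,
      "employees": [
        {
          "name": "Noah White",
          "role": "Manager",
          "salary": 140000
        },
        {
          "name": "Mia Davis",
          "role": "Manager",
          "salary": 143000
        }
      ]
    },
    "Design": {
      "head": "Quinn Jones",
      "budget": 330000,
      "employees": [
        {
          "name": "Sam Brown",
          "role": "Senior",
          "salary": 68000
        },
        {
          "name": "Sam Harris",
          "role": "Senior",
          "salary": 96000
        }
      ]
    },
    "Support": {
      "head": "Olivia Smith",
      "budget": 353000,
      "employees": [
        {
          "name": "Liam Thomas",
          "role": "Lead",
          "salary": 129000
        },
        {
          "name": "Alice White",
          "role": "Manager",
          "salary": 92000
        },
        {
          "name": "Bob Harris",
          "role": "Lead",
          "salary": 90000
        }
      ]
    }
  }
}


Path: departments.Design.employees (count)

Navigate:
  -> departments
  -> Design
  -> employees (array, length 2)

2


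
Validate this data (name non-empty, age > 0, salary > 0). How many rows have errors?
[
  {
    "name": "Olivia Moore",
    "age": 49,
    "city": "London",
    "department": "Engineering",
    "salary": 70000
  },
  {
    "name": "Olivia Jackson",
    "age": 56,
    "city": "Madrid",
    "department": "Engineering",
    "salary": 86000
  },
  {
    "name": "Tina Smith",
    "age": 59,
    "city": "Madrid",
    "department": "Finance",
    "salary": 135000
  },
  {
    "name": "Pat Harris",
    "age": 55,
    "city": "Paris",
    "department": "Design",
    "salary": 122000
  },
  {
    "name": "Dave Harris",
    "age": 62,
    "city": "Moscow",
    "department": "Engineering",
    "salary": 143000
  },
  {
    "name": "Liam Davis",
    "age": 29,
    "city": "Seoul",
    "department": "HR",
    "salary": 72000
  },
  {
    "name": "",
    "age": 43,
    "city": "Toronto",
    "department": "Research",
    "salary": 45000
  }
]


Validating 7 records:
Rules: name non-empty, age > 0, salary > 0

  Row 1 (Olivia Moore): OK
  Row 2 (Olivia Jackson): OK
  Row 3 (Tina Smith): OK
  Row 4 (Pat Harris): OK
  Row 5 (Dave Harris): OK
  Row 6 (Liam Davis): OK
  Row 7 (???): empty name

Total errors: 1

1 errors


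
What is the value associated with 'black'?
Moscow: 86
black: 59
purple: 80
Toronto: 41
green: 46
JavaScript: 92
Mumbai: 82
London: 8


Looking up key 'black'
Value: 59

59


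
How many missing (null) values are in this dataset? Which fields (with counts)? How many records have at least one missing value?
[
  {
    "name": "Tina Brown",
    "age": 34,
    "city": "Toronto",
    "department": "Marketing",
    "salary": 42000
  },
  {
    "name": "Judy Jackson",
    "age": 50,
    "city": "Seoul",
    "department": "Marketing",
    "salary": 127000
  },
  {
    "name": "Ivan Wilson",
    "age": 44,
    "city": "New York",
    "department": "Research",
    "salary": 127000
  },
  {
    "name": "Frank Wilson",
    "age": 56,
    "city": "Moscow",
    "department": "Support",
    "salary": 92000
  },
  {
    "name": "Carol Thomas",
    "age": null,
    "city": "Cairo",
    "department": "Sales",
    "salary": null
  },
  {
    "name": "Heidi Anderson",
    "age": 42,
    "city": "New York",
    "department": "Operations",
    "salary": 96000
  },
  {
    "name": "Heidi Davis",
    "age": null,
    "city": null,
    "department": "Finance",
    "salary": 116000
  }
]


Checking for missing (null) values in 7 records:

  Tina Brown: complete
  Judy Jackson: complete
  Ivan Wilson: complete
  Frank Wilson: complete
  Carol Thomas: age, salary
  Heidi Anderson: complete
  Heidi Davis: age, city

Per field:
  name: 0 missing
  age: 2 missing
  city: 1 missing
  department: 0 missing
  salary: 1 missing

Total missing values: 4
Records with any missing: 2

4 missing values (age: 2, city: 1, salary: 1); 2 incomplete records


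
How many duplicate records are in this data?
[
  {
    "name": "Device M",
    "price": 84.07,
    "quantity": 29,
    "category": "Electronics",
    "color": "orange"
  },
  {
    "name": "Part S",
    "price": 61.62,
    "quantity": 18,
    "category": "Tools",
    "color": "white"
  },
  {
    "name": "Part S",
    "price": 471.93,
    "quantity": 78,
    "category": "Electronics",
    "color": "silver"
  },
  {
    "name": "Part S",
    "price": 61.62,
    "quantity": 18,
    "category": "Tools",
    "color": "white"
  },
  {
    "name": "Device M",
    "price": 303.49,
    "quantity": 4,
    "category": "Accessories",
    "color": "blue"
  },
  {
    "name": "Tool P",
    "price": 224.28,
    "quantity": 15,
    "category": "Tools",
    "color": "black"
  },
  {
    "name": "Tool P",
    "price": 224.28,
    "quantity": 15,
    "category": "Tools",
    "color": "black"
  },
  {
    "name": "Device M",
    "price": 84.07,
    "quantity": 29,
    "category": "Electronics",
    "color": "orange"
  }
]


Checking 8 records for duplicates:

  Row 1: Device M ($84.07, qty 29)
  Row 2: Part S ($61.62, qty 18)
  Row 3: Part S ($471.93, qty 78)
  Row 4: Part S ($61.62, qty 18) <-- DUPLICATE
  Row 5: Device M ($303.49, qty 4)
  Row 6: Tool P ($224.28, qty 15)
  Row 7: Tool P ($224.28, qty 15) <-- DUPLICATE
  Row 8: Device M ($84.07, qty 29) <-- DUPLICATE

Duplicates found: 3
Unique records: 5

3 duplicates, 5 unique


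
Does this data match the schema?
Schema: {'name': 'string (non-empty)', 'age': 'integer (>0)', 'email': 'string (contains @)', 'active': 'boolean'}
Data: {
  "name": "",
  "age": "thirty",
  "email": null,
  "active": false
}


Validating each field against schema:
  name: FAIL ("" is an empty string)
  age: FAIL ("thirty" is not an integer)
  email: FAIL (null is not a string)
  active: OK (boolean)

Result: INVALID (3 errors: name, age, email)

INVALID (3 errors: name, age, email)


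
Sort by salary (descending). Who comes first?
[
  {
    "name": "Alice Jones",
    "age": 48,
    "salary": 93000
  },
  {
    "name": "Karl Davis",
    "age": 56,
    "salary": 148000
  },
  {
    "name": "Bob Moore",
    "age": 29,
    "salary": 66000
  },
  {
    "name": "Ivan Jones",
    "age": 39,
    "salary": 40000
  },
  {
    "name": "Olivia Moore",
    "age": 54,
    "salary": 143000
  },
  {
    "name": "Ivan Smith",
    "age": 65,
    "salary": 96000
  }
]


Sort by: salary (descending)

Sorted order:
  1. Karl Davis (salary = 148000)
  2. Olivia Moore (salary = 143000)
  3. Ivan Smith (salary = 96000)
  4. Alice Jones (salary = 93000)
  5. Bob Moore (salary = 66000)
  6. Ivan Jones (salary = 40000)

First: Karl Davis

Karl Davis


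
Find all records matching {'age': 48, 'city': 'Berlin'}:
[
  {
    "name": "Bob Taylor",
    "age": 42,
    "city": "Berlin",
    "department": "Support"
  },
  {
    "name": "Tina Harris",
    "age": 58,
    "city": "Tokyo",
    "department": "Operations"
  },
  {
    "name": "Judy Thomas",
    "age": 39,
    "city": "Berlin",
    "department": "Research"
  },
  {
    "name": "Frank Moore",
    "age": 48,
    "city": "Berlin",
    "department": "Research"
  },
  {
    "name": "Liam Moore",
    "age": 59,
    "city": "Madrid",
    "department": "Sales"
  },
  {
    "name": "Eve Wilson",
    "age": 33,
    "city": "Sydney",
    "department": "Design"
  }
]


Search criteria: {'age': 48, 'city': 'Berlin'}

Checking 6 records:
  Bob Taylor: {age: 42, city: Berlin}
  Tina Harris: {age: 58, city: Tokyo}
  Judy Thomas: {age: 39, city: Berlin}
  Frank Moore: {age: 48, city: Berlin} <-- MATCH
  Liam Moore: {age: 59, city: Madrid}
  Eve Wilson: {age: 33, city: Sydney}

Matches: ["Frank Moore"]

["Frank Moore"]


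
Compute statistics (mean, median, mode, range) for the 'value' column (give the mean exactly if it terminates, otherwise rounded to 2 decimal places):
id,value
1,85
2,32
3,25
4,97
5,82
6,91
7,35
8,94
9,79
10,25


Data: [85, 32, 25, 97, 82, 91, 35, 94, 79, 25]
Count: 10
Sum: 645
Mean: 645/10 = 64.5
Sorted: [25, 25, 32, 35, 79, 82, 85, 91, 94, 97]
Median: 80.5
Mode: 25 (2 times)
Range: 97 - 25 = 72
Min: 25, Max: 97

mean=64.5, median=80.5, mode=25, range=72


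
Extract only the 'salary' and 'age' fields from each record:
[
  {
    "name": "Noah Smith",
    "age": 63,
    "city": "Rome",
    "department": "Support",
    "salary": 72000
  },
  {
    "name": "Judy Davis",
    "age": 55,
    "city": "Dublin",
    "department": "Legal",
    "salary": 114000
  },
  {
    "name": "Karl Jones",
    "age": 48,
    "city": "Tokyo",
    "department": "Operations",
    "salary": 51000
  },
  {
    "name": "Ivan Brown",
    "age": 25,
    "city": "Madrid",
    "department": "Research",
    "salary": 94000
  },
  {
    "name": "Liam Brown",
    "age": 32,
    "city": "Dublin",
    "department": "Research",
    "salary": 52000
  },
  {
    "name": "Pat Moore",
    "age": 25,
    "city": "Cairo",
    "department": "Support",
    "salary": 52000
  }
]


Original: 6 records with fields: name, age, city, department, salary
Keep: ['salary', 'age']
Drop: ['name', 'city', 'department']
Result: 6 records, 2 fields each

[
  {
    "salary": 72000,
    "age": 63
  },
  {
    "salary": 114000,
    "age": 55
  },
  {
    "salary": 51000,
    "age": 48
  },
  {
    "salary": 94000,
    "age": 25
  },
  {
    "salary": 52000,
    "age": 32
  },
  {
    "salary": 52000,
    "age": 25
  }
]


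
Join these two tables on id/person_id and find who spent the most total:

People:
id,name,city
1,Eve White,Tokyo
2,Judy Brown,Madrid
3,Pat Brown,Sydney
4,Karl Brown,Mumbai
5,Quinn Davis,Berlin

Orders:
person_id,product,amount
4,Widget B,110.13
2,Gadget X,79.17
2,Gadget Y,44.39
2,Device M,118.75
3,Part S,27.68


Join on: people.id = orders.person_id

Joined rows:
  Karl Brown (Mumbai) bought Widget B for $110.13
  Judy Brown (Madrid) bought Gadget X for $79.17
  Judy Brown (Madrid) bought Gadget Y for $44.39
  Judy Brown (Madrid) bought Device M for $118.75
  Pat Brown (Sydney) bought Part S for $27.68

Total per person:
  Judy Brown: $242.31
  Karl Brown: $110.13
  Pat Brown: $27.68

Top spender: Judy Brown ($242.31)

Judy Brown ($242.31)


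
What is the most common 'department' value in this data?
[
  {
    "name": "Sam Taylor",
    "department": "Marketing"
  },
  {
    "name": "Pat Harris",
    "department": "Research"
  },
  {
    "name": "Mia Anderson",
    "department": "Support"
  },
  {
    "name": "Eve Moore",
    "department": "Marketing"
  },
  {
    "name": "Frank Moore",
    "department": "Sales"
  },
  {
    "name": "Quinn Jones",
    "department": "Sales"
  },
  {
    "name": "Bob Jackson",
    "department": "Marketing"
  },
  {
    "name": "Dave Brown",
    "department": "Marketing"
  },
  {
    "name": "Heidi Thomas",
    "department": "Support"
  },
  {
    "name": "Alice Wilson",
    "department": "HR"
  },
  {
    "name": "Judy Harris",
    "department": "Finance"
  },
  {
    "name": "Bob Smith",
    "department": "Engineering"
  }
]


Counting 'department' values across 12 records:

  Marketing: 4 ####
  Support: 2 ##
  Sales: 2 ##
  Research: 1 #
  HR: 1 #
  Finance: 1 #
  Engineering: 1 #

Most common: Marketing (4 times)

Marketing (4 times)


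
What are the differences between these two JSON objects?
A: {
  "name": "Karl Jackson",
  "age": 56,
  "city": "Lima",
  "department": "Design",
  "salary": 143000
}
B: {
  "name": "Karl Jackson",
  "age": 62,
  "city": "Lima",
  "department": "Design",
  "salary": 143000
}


Comparing each field (in key order):
  name: same
  age: DIFFERENT
  city: same
  department: same
  salary: same
Differences:
  age: 56 -> 62

1 field(s) changed

1 change: age


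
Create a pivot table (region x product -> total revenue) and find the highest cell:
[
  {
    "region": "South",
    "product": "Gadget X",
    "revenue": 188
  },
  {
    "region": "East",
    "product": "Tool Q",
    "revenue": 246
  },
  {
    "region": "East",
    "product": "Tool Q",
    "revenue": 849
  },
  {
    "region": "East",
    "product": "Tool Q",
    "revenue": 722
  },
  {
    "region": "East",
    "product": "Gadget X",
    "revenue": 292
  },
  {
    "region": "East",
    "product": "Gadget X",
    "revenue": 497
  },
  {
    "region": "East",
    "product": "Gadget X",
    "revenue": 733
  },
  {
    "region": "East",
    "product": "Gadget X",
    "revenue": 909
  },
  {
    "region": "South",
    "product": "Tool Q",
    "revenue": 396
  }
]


Pivot: region (rows) x product (columns) -> total revenue

     Gadget X      Tool Q      
East          2431          1817  
South          188           396  

Highest: East / Gadget X = $2431

East / Gadget X = $2431


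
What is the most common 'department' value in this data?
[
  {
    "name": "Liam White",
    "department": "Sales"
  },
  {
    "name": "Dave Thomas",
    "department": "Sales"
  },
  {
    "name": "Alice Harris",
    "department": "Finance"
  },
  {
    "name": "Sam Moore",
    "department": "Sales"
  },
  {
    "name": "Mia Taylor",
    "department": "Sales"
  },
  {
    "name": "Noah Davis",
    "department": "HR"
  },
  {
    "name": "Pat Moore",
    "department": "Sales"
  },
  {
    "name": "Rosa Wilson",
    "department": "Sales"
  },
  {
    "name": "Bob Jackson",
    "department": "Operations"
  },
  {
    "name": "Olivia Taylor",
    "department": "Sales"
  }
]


Counting 'department' values across 10 records:

  Sales: 7 #######
  Finance: 1 #
  HR: 1 #
  Operations: 1 #

Most common: Sales (7 times)

Sales (7 times)


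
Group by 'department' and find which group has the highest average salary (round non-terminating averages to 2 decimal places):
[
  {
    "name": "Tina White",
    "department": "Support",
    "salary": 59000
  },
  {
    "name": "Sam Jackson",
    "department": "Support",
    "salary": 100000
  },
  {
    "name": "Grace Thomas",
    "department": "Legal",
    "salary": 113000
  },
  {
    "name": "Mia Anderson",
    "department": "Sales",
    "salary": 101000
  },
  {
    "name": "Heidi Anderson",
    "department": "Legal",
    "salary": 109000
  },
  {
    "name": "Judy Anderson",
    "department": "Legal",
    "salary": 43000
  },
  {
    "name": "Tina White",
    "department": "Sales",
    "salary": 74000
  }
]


Group by: department

Groups:
  Legal: 3 people, avg salary = 265000/3 ≈ $88333.33
  Sales: 2 people, avg salary = 175000/2 = $87500
  Support: 2 people, avg salary = 159000/2 = $79500

Highest average salary: Legal (≈$88333.33)

Legal (≈$88333.33)


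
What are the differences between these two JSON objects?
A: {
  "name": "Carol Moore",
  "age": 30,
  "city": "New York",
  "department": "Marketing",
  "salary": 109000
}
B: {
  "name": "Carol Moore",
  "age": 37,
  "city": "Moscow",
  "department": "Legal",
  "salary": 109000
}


Comparing each field (in key order):
  name: same
  age: DIFFERENT
  city: DIFFERENT
  department: DIFFERENT
  salary: same
Differences:
  age: 30 -> 37
  city: New York -> Moscow
  department: Marketing -> Legal

3 field(s) changed

3 changes: age, city, department


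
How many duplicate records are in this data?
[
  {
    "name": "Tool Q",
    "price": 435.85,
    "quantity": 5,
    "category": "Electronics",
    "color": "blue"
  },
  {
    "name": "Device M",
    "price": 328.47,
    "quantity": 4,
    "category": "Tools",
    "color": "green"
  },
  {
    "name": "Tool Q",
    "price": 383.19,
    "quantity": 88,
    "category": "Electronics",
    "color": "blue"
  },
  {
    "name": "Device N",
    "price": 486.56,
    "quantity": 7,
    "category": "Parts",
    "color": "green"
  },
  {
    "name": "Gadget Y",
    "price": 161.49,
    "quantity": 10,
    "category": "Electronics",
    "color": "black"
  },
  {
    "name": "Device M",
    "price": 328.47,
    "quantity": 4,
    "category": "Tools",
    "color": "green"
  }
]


Checking 6 records for duplicates:

  Row 1: Tool Q ($435.85, qty 5)
  Row 2: Device M ($328.47, qty 4)
  Row 3: Tool Q ($383.19, qty 88)
  Row 4: Device N ($486.56, qty 7)
  Row 5: Gadget Y ($161.49, qty 10)
  Row 6: Device M ($328.47, qty 4) <-- DUPLICATE

Duplicates found: 1
Unique records: 5

1 duplicates, 5 unique


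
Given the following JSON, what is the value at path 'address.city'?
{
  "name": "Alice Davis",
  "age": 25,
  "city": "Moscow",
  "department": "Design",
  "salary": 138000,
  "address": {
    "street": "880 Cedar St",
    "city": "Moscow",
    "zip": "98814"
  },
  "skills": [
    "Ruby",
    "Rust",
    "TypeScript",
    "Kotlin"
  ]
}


Query: address.city
Path: address -> city
Value: Moscow

Moscow


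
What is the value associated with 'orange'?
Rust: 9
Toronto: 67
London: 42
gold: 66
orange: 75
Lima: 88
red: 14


Looking up key 'orange'
Value: 75

75


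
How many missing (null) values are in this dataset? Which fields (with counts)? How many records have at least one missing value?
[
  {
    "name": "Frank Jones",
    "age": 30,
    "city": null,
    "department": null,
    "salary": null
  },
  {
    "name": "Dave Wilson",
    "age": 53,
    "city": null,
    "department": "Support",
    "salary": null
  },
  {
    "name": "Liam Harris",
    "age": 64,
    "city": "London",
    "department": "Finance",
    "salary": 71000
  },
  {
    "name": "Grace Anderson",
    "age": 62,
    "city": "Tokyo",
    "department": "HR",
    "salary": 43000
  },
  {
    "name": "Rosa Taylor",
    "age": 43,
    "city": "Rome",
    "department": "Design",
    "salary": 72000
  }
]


Checking for missing (null) values in 5 records:

  Frank Jones: city, department, salary
  Dave Wilson: city, salary
  Liam Harris: complete
  Grace Anderson: complete
  Rosa Taylor: complete

Per field:
  name: 0 missing
  age: 0 missing
  city: 2 missing
  department: 1 missing
  salary: 2 missing

Total missing values: 5
Records with any missing: 2

5 missing values (city: 2, department: 1, salary: 2); 2 incomplete records


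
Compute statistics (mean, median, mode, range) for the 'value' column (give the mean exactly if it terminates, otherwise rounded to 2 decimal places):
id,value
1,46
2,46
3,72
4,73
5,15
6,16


Data: [46, 46, 72, 73, 15, 16]
Count: 6
Sum: 268
Mean: 268/6 ≈ 44.67 (rounded to 2 decimal places)
Sorted: [15, 16, 46, 46, 72, 73]
Median: 46.0
Mode: 46 (2 times)
Range: 73 - 15 = 58
Min: 15, Max: 73

mean≈44.67, median=46.0, mode=46, range=58


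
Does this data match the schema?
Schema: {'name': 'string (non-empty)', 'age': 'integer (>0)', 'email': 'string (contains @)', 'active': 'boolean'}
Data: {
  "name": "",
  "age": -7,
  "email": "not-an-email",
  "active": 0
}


Validating each field against schema:
  name: FAIL ("" is an empty string)
  age: FAIL (-7 is not > 0)
  email: FAIL ("not-an-email" does not contain @)
  active: FAIL (0 is not a boolean)

Result: INVALID (4 errors: name, age, email, active)

INVALID (4 errors: name, age, email, active)


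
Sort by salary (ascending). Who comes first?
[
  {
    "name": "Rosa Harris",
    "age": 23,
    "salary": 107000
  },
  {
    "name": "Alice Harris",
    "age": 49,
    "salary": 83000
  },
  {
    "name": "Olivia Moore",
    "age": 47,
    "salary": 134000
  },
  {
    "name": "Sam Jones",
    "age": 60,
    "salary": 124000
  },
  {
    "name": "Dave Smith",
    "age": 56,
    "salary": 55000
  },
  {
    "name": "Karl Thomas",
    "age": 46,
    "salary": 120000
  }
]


Sort by: salary (ascending)

Sorted order:
  1. Dave Smith (salary = 55000)
  2. Alice Harris (salary = 83000)
  3. Rosa Harris (salary = 107000)
  4. Karl Thomas (salary = 120000)
  5. Sam Jones (salary = 124000)
  6. Olivia Moore (salary = 134000)

First: Dave Smith

Dave Smith


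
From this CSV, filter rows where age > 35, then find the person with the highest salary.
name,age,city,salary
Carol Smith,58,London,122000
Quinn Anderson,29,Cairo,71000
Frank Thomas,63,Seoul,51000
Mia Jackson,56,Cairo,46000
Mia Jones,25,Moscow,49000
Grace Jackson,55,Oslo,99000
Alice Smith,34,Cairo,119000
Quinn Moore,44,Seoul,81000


Filter: age > 35
Sort by: salary (descending)

Filtered records (5):
  Carol Smith, age 58, salary $122000
  Grace Jackson, age 55, salary $99000
  Quinn Moore, age 44, salary $81000
  Frank Thomas, age 63, salary $51000
  Mia Jackson, age 56, salary $46000

Highest salary: Carol Smith ($122000)

Carol Smith


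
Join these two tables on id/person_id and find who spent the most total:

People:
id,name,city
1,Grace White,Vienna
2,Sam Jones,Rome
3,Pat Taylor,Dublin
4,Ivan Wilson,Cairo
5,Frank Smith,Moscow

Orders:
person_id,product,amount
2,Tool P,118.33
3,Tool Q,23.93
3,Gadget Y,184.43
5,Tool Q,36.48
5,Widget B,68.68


Join on: people.id = orders.person_id

Joined rows:
  Sam Jones (Rome) bought Tool P for $118.33
  Pat Taylor (Dublin) bought Tool Q for $23.93
  Pat Taylor (Dublin) bought Gadget Y for $184.43
  Frank Smith (Moscow) bought Tool Q for $36.48
  Frank Smith (Moscow) bought Widget B for $68.68

Total per person:
  Pat Taylor: $208.36
  Sam Jones: $118.33
  Frank Smith: $105.16

Top spender: Pat Taylor ($208.36)

Pat Taylor ($208.36)


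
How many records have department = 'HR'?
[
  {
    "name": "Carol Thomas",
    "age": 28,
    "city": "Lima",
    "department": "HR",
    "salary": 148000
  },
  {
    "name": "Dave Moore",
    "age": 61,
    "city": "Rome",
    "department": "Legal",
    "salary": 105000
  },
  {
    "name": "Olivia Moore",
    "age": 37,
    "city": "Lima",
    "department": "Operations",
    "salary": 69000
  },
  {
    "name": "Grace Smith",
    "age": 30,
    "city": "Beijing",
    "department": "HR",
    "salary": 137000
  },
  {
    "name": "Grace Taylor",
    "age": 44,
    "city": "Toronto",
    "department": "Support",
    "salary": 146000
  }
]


Data: 5 records
Condition: department = 'HR'

Checking each record:
  Carol Thomas: HR MATCH
  Dave Moore: Legal
  Olivia Moore: Operations
  Grace Smith: HR MATCH
  Grace Taylor: Support

Count: 2

2


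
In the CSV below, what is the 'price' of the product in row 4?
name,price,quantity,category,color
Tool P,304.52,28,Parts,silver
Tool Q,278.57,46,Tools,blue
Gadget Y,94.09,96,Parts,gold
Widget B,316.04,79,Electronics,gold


Query: Row 4 ('Widget B'), column 'price'
Value: 316.04

316.04


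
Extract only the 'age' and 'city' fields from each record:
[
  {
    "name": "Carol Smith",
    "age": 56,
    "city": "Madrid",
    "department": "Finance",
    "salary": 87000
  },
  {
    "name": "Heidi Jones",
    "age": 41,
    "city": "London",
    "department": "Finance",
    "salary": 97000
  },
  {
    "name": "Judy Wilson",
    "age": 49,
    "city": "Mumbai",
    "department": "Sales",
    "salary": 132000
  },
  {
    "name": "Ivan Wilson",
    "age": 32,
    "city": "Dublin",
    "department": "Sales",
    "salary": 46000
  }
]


Original: 4 records with fields: name, age, city, department, salary
Keep: ['age', 'city']
Drop: ['name', 'department', 'salary']
Result: 4 records, 2 fields each

[
  {
    "age": 56,
    "city": "Madrid"
  },
  {
    "age": 41,
    "city": "London"
  },
  {
    "age": 49,
    "city": "Mumbai"
  },
  {
    "age": 32,
    "city": "Dublin"
  }
]


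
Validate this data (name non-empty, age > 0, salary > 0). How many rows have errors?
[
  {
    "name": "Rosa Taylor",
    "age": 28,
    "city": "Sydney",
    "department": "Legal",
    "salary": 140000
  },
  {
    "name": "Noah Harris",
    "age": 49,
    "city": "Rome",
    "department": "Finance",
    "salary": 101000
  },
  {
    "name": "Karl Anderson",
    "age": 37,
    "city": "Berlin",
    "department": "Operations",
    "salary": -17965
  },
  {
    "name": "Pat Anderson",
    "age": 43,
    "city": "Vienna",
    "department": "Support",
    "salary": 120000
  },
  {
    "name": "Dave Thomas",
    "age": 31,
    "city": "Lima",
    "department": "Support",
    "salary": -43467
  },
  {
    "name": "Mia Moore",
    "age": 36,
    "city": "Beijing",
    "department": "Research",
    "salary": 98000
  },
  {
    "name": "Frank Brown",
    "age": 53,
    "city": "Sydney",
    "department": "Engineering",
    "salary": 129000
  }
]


Validating 7 records:
Rules: name non-empty, age > 0, salary > 0

  Row 1 (Rosa Taylor): OK
  Row 2 (Noah Harris): OK
  Row 3 (Karl Anderson): negative salary: -17965
  Row 4 (Pat Anderson): OK
  Row 5 (Dave Thomas): negative salary: -43467
  Row 6 (Mia Moore): OK
  Row 7 (Frank Brown): OK

Total errors: 2

2 errors


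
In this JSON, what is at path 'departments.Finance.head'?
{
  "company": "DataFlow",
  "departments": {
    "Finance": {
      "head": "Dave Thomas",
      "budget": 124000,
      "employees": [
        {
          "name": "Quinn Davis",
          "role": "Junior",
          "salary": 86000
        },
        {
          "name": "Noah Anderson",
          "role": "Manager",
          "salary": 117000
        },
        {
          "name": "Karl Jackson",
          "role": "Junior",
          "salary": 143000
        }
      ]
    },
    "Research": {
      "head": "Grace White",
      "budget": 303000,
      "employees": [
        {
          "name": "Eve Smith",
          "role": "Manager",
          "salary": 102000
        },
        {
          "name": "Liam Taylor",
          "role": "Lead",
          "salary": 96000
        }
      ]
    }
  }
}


Path: departments.Finance.head

Navigate:
  -> departments
  -> Finance
  -> head = 'Dave Thomas'

Dave Thomas


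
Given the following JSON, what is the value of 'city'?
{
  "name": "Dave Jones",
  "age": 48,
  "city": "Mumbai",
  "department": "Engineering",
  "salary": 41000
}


Looking up field 'city'
Value: Mumbai

Mumbai


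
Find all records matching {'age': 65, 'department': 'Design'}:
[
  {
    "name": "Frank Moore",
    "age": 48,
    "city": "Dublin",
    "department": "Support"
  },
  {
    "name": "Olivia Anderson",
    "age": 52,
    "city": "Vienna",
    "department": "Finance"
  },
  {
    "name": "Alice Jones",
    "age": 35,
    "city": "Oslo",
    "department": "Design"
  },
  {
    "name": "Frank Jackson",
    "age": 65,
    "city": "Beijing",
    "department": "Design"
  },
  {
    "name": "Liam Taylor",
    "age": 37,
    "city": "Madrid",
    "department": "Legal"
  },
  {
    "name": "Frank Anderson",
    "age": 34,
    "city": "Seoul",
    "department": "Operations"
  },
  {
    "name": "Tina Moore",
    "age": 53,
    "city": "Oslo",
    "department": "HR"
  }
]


Search criteria: {'age': 65, 'department': 'Design'}

Checking 7 records:
  Frank Moore: {age: 48, department: Support}
  Olivia Anderson: {age: 52, department: Finance}
  Alice Jones: {age: 35, department: Design}
  Frank Jackson: {age: 65, department: Design} <-- MATCH
  Liam Taylor: {age: 37, department: Legal}
  Frank Anderson: {age: 34, department: Operations}
  Tina Moore: {age: 53, department: HR}

Matches: ["Frank Jackson"]

["Frank Jackson"]


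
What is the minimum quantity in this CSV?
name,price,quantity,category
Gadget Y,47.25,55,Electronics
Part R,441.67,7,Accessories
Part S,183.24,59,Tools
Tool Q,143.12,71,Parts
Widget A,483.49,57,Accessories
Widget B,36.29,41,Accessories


Computing minimum quantity:
Values: [55, 7, 59, 71, 57, 41]
Min = 7

7


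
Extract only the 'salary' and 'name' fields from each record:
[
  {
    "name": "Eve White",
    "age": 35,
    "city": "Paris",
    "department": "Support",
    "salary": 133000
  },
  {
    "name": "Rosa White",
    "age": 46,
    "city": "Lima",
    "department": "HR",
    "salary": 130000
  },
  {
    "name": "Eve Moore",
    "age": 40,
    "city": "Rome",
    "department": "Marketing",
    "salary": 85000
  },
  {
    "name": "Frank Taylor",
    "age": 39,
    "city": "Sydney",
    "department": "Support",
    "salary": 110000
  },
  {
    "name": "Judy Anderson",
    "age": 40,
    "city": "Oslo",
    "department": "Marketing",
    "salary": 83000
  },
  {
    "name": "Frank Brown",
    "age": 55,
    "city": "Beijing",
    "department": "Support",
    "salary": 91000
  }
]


Original: 6 records with fields: name, age, city, department, salary
Keep: ['salary', 'name']
Drop: ['age', 'city', 'department']
Result: 6 records, 2 fields each

[
  {
    "salary": 133000,
    "name": "Eve White"
  },
  {
    "salary": 130000,
    "name": "Rosa White"
  },
  {
    "salary": 85000,
    "name": "Eve Moore"
  },
  {
    "salary": 110000,
    "name": "Frank Taylor"
  },
  {
    "salary": 83000,
    "name": "Judy Anderson"
  },
  {
    "salary": 91000,
    "name": "Frank Brown"
  }
]


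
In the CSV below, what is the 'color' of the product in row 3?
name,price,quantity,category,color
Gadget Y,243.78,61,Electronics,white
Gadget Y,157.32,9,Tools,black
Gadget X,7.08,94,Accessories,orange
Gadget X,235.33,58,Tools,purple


Query: Row 3 ('Gadget X'), column 'color'
Value: orange

orange


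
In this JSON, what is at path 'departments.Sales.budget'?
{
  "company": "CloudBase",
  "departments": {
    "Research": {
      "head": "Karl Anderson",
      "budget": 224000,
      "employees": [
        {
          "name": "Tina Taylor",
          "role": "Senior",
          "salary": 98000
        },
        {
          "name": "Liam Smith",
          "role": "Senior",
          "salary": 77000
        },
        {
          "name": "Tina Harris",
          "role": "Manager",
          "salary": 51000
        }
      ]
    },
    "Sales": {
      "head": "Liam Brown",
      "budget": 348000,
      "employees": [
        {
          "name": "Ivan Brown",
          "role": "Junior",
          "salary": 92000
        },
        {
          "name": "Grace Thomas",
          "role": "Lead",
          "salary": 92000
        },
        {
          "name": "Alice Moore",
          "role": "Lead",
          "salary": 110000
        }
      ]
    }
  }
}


Path: departments.Sales.budget

Navigate:
  -> departments
  -> Sales
  -> budget = 348000

348000


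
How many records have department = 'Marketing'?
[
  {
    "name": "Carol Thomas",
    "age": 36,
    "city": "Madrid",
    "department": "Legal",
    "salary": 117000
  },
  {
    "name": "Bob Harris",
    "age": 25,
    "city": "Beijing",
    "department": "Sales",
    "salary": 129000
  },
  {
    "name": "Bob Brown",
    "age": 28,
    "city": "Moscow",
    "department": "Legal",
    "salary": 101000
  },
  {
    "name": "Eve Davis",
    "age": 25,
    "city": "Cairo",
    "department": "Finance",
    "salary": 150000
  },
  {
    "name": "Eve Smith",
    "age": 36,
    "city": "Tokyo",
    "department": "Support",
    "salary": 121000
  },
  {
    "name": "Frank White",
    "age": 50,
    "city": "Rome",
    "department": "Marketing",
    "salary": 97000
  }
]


Data: 6 records
Condition: department = 'Marketing'

Checking each record:
  Carol Thomas: Legal
  Bob Harris: Sales
  Bob Brown: Legal
  Eve Davis: Finance
  Eve Smith: Support
  Frank White: Marketing MATCH

Count: 1

1


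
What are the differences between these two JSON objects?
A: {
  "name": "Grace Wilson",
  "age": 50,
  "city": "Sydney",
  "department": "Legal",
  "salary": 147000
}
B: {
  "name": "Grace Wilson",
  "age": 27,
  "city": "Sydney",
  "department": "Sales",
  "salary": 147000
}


Comparing each field (in key order):
  name: same
  age: DIFFERENT
  city: same
  department: DIFFERENT
  salary: same
Differences:
  age: 50 -> 27
  department: Legal -> Sales

2 field(s) changed

2 changes: age, department


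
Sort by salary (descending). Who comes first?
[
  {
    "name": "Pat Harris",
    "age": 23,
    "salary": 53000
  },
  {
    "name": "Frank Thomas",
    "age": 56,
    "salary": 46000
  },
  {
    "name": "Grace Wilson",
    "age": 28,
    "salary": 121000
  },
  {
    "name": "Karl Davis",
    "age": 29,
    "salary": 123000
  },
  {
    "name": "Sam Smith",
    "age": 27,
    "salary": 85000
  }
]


Sort by: salary (descending)

Sorted order:
  1. Karl Davis (salary = 123000)
  2. Grace Wilson (salary = 121000)
  3. Sam Smith (salary = 85000)
  4. Pat Harris (salary = 53000)
  5. Frank Thomas (salary = 46000)

First: Karl Davis

Karl Davis


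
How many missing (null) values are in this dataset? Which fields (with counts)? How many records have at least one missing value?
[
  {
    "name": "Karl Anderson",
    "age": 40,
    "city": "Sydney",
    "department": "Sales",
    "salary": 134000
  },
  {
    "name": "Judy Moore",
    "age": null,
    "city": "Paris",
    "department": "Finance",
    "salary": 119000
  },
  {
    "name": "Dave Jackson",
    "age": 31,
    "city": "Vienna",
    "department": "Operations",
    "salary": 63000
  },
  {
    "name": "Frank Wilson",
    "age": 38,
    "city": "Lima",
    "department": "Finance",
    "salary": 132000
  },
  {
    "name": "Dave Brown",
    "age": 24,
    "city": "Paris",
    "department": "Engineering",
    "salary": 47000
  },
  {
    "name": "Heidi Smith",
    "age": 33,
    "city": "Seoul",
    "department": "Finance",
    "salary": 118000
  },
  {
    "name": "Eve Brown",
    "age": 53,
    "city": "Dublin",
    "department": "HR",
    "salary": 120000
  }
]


Checking for missing (null) values in 7 records:

  Karl Anderson: complete
  Judy Moore: age
  Dave Jackson: complete
  Frank Wilson: complete
  Dave Brown: complete
  Heidi Smith: complete
  Eve Brown: complete

Per field:
  name: 0 missing
  age: 1 missing
  city: 0 missing
  department: 0 missing
  salary: 0 missing

Total missing values: 1
Records with any missing: 1

1 missing values (age: 1); 1 incomplete records


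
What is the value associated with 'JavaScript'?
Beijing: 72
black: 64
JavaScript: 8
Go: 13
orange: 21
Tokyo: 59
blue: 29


Looking up key 'JavaScript'
Value: 8

8


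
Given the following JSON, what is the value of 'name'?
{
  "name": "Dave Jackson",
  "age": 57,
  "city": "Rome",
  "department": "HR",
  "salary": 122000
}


Looking up field 'name'
Value: Dave Jackson

Dave Jackson


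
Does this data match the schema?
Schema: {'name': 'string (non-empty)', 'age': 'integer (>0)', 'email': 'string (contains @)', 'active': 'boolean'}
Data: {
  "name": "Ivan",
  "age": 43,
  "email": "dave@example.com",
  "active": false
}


Validating each field against schema:
  name: OK (non-empty string)
  age: OK (positive integer)
  email: OK (string with @)
  active: OK (boolean)

Result: VALID

VALID


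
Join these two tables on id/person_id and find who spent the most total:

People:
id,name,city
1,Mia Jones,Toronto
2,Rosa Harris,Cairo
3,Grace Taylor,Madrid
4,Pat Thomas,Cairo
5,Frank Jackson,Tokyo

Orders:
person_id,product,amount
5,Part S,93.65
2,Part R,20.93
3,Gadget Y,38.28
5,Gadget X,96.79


Join on: people.id = orders.person_id

Joined rows:
  Frank Jackson (Tokyo) bought Part S for $93.65
  Rosa Harris (Cairo) bought Part R for $20.93
  Grace Taylor (Madrid) bought Gadget Y for $38.28
  Frank Jackson (Tokyo) bought Gadget X for $96.79

Total per person:
  Frank Jackson: $190.44
  Grace Taylor: $38.28
  Rosa Harris: $20.93

Top spender: Frank Jackson ($190.44)

Frank Jackson ($190.44)


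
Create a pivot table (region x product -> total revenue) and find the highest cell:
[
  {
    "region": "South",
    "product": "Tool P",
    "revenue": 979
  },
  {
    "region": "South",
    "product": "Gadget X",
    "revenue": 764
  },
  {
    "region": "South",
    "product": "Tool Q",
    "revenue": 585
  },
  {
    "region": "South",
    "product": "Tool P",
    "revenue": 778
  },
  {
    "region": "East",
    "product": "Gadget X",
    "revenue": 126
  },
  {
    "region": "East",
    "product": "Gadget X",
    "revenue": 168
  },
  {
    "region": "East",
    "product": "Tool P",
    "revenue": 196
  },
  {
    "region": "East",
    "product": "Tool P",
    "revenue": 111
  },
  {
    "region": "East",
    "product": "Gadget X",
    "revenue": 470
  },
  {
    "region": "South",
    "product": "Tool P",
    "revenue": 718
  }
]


Pivot: region (rows) x product (columns) -> total revenue

     Gadget X      Tool P        Tool Q      
East           764           307             0  
South          764          2475           585  

Highest: South / Tool P = $2475

South / Tool P = $2475
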